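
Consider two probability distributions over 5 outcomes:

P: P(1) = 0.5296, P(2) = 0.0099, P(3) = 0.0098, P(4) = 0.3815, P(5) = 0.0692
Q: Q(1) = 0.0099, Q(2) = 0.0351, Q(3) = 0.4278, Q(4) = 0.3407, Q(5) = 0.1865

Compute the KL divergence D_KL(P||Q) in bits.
2.9324 bits

D_KL(P||Q) = Σ P(x) log₂(P(x)/Q(x))

Computing term by term:
  P(1)·log₂(P(1)/Q(1)) = 0.5296·log₂(0.5296/0.0099) = 3.04061
  P(2)·log₂(P(2)/Q(2)) = 0.0099·log₂(0.0099/0.0351) = -0.01808
  P(3)·log₂(P(3)/Q(3)) = 0.0098·log₂(0.0098/0.4278) = -0.05339
  P(4)·log₂(P(4)/Q(4)) = 0.3815·log₂(0.3815/0.3407) = 0.06225
  P(5)·log₂(P(5)/Q(5)) = 0.0692·log₂(0.0692/0.1865) = -0.09898

D_KL(P||Q) = 3.04061 - 0.01808 - 0.05339 + 0.06225 - 0.09898 = 2.93241 ≈ 2.9324 bits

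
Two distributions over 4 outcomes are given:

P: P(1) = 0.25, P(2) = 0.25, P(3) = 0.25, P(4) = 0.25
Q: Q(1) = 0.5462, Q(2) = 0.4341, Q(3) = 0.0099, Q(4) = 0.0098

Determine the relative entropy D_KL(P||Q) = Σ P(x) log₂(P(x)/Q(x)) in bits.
1.8519 bits

D_KL(P||Q) = Σ P(x) log₂(P(x)/Q(x))

Computing term by term:
  P(1)·log₂(P(1)/Q(1)) = 0.25·log₂(0.25/0.5462) = -0.28188
  P(2)·log₂(P(2)/Q(2)) = 0.25·log₂(0.25/0.4341) = -0.19902
  P(3)·log₂(P(3)/Q(3)) = 0.25·log₂(0.25/0.0099) = 1.16459
  P(4)·log₂(P(4)/Q(4)) = 0.25·log₂(0.25/0.0098) = 1.16825

D_KL(P||Q) = -0.28188 - 0.19902 + 1.16459 + 1.16825 = 1.85194 ≈ 1.8519 bits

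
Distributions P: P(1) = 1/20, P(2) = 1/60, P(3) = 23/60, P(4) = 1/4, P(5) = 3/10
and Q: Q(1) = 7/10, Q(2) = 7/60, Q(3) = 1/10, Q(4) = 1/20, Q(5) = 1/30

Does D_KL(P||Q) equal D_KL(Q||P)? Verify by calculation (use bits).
D_KL(P||Q) = 2.0374 bits, D_KL(Q||P) = 2.5771 bits. No — D_KL(P||Q) ≠ D_KL(Q||P) for this pair.

D_KL(P||Q) = Σ P(x) log₂(P(x)/Q(x))

Computing term by term:
  P(1)·log₂(P(1)/Q(1)) = (1/20)·log₂((1/20)/(7/10)) = -0.19037
  P(2)·log₂(P(2)/Q(2)) = (1/60)·log₂((1/60)/(7/60)) = -0.04679
  P(3)·log₂(P(3)/Q(3)) = (23/60)·log₂((23/60)/(1/10)) = 0.74313
  P(4)·log₂(P(4)/Q(4)) = (1/4)·log₂((1/4)/(1/20)) = 0.58048
  P(5)·log₂(P(5)/Q(5)) = (3/10)·log₂((3/10)/(1/30)) = 0.95098

D_KL(P||Q) = -0.19037 - 0.04679 + 0.74313 + 0.58048 + 0.95098 = 2.03743 ≈ 2.0374 bits

D_KL(Q||P) = Σ Q(x) log₂(Q(x)/P(x))

Computing term by term:
  Q(1)·log₂(Q(1)/P(1)) = (7/10)·log₂((7/10)/(1/20)) = 2.66515
  Q(2)·log₂(Q(2)/P(2)) = (7/60)·log₂((7/60)/(1/60)) = 0.32752
  Q(3)·log₂(Q(3)/P(3)) = (1/10)·log₂((1/10)/(23/60)) = -0.19386
  Q(4)·log₂(Q(4)/P(4)) = (1/20)·log₂((1/20)/(1/4)) = -0.11610
  Q(5)·log₂(Q(5)/P(5)) = (1/30)·log₂((1/30)/(3/10)) = -0.10566

D_KL(Q||P) = 2.66515 + 0.32752 - 0.19386 - 0.11610 - 0.10566 = 2.57705 ≈ 2.5771 bits

These are NOT equal (difference: 0.5397 bits). KL divergence is asymmetric: D_KL(P||Q) ≠ D_KL(Q||P) in general.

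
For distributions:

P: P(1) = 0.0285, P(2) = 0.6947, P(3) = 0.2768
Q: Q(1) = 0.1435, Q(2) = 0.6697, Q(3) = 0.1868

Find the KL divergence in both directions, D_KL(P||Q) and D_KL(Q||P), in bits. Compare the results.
D_KL(P||Q) = 0.1273 bits, D_KL(Q||P) = 0.1933 bits. D_KL(Q||P) is larger than D_KL(P||Q) by 0.0660 bits; the two directions differ.

D_KL(P||Q) = Σ P(x) log₂(P(x)/Q(x))

Computing term by term:
  P(1)·log₂(P(1)/Q(1)) = 0.0285·log₂(0.0285/0.1435) = -0.06646
  P(2)·log₂(P(2)/Q(2)) = 0.6947·log₂(0.6947/0.6697) = 0.03673
  P(3)·log₂(P(3)/Q(3)) = 0.2768·log₂(0.2768/0.1868) = 0.15704

D_KL(P||Q) = -0.06646 + 0.03673 + 0.15704 = 0.12731 ≈ 0.1273 bits

D_KL(Q||P) = Σ Q(x) log₂(Q(x)/P(x))

Computing term by term:
  Q(1)·log₂(Q(1)/P(1)) = 0.1435·log₂(0.1435/0.0285) = 0.33464
  Q(2)·log₂(Q(2)/P(2)) = 0.6697·log₂(0.6697/0.6947) = -0.03541
  Q(3)·log₂(Q(3)/P(3)) = 0.1868·log₂(0.1868/0.2768) = -0.10598

D_KL(Q||P) = 0.33464 - 0.03541 - 0.10598 = 0.19325 ≈ 0.1933 bits

These are NOT equal (difference: 0.0660 bits). KL divergence is asymmetric: D_KL(P||Q) ≠ D_KL(Q||P) in general.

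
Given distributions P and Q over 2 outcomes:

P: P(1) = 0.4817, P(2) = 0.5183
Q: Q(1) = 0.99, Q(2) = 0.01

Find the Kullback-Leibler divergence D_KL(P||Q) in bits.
2.4515 bits

D_KL(P||Q) = Σ P(x) log₂(P(x)/Q(x))

Computing term by term:
  P(1)·log₂(P(1)/Q(1)) = 0.4817·log₂(0.4817/0.99) = -0.50063
  P(2)·log₂(P(2)/Q(2)) = 0.5183·log₂(0.5183/0.01) = 2.95209

D_KL(P||Q) = -0.50063 + 2.95209 = 2.45146 ≈ 2.4515 bits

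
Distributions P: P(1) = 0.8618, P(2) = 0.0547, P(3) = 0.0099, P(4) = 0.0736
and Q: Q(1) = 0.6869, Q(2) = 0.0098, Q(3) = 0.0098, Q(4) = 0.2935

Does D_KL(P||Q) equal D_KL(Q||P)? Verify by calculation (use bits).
D_KL(P||Q) = 0.2710 bits, D_KL(Q||P) = 0.3365 bits. No — D_KL(P||Q) ≠ D_KL(Q||P) for this pair.

D_KL(P||Q) = Σ P(x) log₂(P(x)/Q(x))

Computing term by term:
  P(1)·log₂(P(1)/Q(1)) = 0.8618·log₂(0.8618/0.6869) = 0.28203
  P(2)·log₂(P(2)/Q(2)) = 0.0547·log₂(0.0547/0.0098) = 0.13569
  P(3)·log₂(P(3)/Q(3)) = 0.0099·log₂(0.0099/0.0098) = 0.00015
  P(4)·log₂(P(4)/Q(4)) = 0.0736·log₂(0.0736/0.2935) = -0.14687

D_KL(P||Q) = 0.28203 + 0.13569 + 0.00015 - 0.14687 = 0.27100 ≈ 0.2710 bits

D_KL(Q||P) = Σ Q(x) log₂(Q(x)/P(x))

Computing term by term:
  Q(1)·log₂(Q(1)/P(1)) = 0.6869·log₂(0.6869/0.8618) = -0.22479
  Q(2)·log₂(Q(2)/P(2)) = 0.0098·log₂(0.0098/0.0547) = -0.02431
  Q(3)·log₂(Q(3)/P(3)) = 0.0098·log₂(0.0098/0.0099) = -0.00014
  Q(4)·log₂(Q(4)/P(4)) = 0.2935·log₂(0.2935/0.0736) = 0.58570

D_KL(Q||P) = -0.22479 - 0.02431 - 0.00014 + 0.58570 = 0.33646 ≈ 0.3365 bits

These are NOT equal (difference: 0.0655 bits). KL divergence is asymmetric: D_KL(P||Q) ≠ D_KL(Q||P) in general.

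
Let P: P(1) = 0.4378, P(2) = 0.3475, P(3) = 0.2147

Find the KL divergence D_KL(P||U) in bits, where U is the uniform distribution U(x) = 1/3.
0.0568 bits

U(i) = 1/3 for all i

D_KL(P||U) = Σ P(x) log₂(P(x) / (1/3))
           = Σ P(x) log₂(P(x)) + log₂(3)
           = log₂(3) - H(P)

H(P) = -Σ P(x) log₂(P(x)):
  -P(1)·log₂(P(1)) = -(0.4378)·log₂(0.4378) = 0.52171
  -P(2)·log₂(P(2)) = -(0.3475)·log₂(0.3475) = 0.52991
  -P(3)·log₂(P(3)) = -(0.2147)·log₂(0.2147) = 0.47655
H(P) = 0.52171 + 0.52991 + 0.47655 = 1.52817 bits

log₂(3) = 1.58496 bits

D_KL(P||U) = 1.58496 - 1.52817 = 0.05679 ≈ 0.0568 bits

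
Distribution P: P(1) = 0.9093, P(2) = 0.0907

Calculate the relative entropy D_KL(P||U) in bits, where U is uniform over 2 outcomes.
0.5612 bits

U(i) = 1/2 for all i

D_KL(P||U) = Σ P(x) log₂(P(x) / (1/2))
           = Σ P(x) log₂(P(x)) + log₂(2)
           = log₂(2) - H(P)

H(P) = -Σ P(x) log₂(P(x)):
  -P(1)·log₂(P(1)) = -(0.9093)·log₂(0.9093) = 0.12473
  -P(2)·log₂(P(2)) = -(0.0907)·log₂(0.0907) = 0.31407
H(P) = 0.12473 + 0.31407 = 0.43880 bits

log₂(2) = 1.00000 bits

D_KL(P||U) = 1.00000 - 0.43880 = 0.56120 ≈ 0.5612 bits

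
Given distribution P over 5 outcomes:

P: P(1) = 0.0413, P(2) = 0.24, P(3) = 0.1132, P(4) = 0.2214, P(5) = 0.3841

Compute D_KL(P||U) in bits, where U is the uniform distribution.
0.2703 bits

U(i) = 1/5 for all i

D_KL(P||U) = Σ P(x) log₂(P(x) / (1/5))
           = Σ P(x) log₂(P(x)) + log₂(5)
           = log₂(5) - H(P)

H(P) = -Σ P(x) log₂(P(x)):
  -P(1)·log₂(P(1)) = -(0.0413)·log₂(0.0413) = 0.18989
  -P(2)·log₂(P(2)) = -(0.24)·log₂(0.24) = 0.49413
  -P(3)·log₂(P(3)) = -(0.1132)·log₂(0.1132) = 0.35579
  -P(4)·log₂(P(4)) = -(0.2214)·log₂(0.2214) = 0.48161
  -P(5)·log₂(P(5)) = -(0.3841)·log₂(0.3841) = 0.53023
H(P) = 0.18989 + 0.49413 + 0.35579 + 0.48161 + 0.53023 = 2.05165 bits

log₂(5) = 2.32193 bits

D_KL(P||U) = 2.32193 - 2.05165 = 0.27028 ≈ 0.2703 bits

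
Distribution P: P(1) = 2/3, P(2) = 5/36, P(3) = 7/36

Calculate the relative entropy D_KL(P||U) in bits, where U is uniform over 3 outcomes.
0.3400 bits

U(i) = 1/3 for all i

D_KL(P||U) = Σ P(x) log₂(P(x) / (1/3))
           = Σ P(x) log₂(P(x)) + log₂(3)
           = log₂(3) - H(P)

H(P) = -Σ P(x) log₂(P(x)):
  -P(1)·log₂(P(1)) = -(2/3)·log₂(2/3) = 0.38998
  -P(2)·log₂(P(2)) = -(5/36)·log₂(5/36) = 0.39556
  -P(3)·log₂(P(3)) = -(7/36)·log₂(7/36) = 0.45939
H(P) = 0.38998 + 0.39556 + 0.45939 = 1.24493 bits

log₂(3) = 1.58496 bits

D_KL(P||U) = 1.58496 - 1.24493 = 0.34003 ≈ 0.3400 bits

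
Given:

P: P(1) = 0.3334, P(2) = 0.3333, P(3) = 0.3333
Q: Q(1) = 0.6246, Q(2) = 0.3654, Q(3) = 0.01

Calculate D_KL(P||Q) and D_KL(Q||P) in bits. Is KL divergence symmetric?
D_KL(P||Q) = 1.3399 bits, D_KL(Q||P) = 0.5636 bits. No, KL divergence is not symmetric.

D_KL(P||Q) = Σ P(x) log₂(P(x)/Q(x))

Computing term by term:
  P(1)·log₂(P(1)/Q(1)) = 0.3334·log₂(0.3334/0.6246) = -0.30195
  P(2)·log₂(P(2)/Q(2)) = 0.3333·log₂(0.3333/0.3654) = -0.04421
  P(3)·log₂(P(3)/Q(3)) = 0.3333·log₂(0.3333/0.01) = 1.68608

D_KL(P||Q) = -0.30195 - 0.04421 + 1.68608 = 1.33992 ≈ 1.3399 bits

D_KL(Q||P) = Σ Q(x) log₂(Q(x)/P(x))

Computing term by term:
  Q(1)·log₂(Q(1)/P(1)) = 0.6246·log₂(0.6246/0.3334) = 0.56569
  Q(2)·log₂(Q(2)/P(2)) = 0.3654·log₂(0.3654/0.3333) = 0.04847
  Q(3)·log₂(Q(3)/P(3)) = 0.01·log₂(0.01/0.3333) = -0.05059

D_KL(Q||P) = 0.56569 + 0.04847 - 0.05059 = 0.56357 ≈ 0.5636 bits

These are NOT equal (difference: 0.7763 bits). KL divergence is asymmetric: D_KL(P||Q) ≠ D_KL(Q||P) in general.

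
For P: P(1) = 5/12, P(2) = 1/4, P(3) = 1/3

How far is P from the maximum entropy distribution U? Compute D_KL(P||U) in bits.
0.0304 bits

U(i) = 1/3 for all i

D_KL(P||U) = Σ P(x) log₂(P(x) / (1/3))
           = Σ P(x) log₂(P(x)) + log₂(3)
           = log₂(3) - H(P)

H(P) = -Σ P(x) log₂(P(x)):
  -P(1)·log₂(P(1)) = -(5/12)·log₂(5/12) = 0.52626
  -P(2)·log₂(P(2)) = -(1/4)·log₂(1/4) = 0.50000
  -P(3)·log₂(P(3)) = -(1/3)·log₂(1/3) = 0.52832
H(P) = 0.52626 + 0.50000 + 0.52832 = 1.55458 bits

log₂(3) = 1.58496 bits

D_KL(P||U) = 1.58496 - 1.55458 = 0.03038 ≈ 0.0304 bits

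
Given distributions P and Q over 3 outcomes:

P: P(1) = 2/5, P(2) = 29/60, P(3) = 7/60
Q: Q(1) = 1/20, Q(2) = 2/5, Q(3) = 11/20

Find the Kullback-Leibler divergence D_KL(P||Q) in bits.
1.0710 bits

D_KL(P||Q) = Σ P(x) log₂(P(x)/Q(x))

Computing term by term:
  P(1)·log₂(P(1)/Q(1)) = (2/5)·log₂((2/5)/(1/20)) = 1.20000
  P(2)·log₂(P(2)/Q(2)) = (29/60)·log₂((29/60)/(2/5)) = 0.13196
  P(3)·log₂(P(3)/Q(3)) = (7/60)·log₂((7/60)/(11/20)) = -0.26099

D_KL(P||Q) = 1.20000 + 0.13196 - 0.26099 = 1.07097 ≈ 1.0710 bits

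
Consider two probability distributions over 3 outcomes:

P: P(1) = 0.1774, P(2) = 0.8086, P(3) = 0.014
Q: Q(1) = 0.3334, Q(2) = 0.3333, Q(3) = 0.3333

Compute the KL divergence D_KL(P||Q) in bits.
0.8084 bits

D_KL(P||Q) = Σ P(x) log₂(P(x)/Q(x))

Computing term by term:
  P(1)·log₂(P(1)/Q(1)) = 0.1774·log₂(0.1774/0.3334) = -0.16148
  P(2)·log₂(P(2)/Q(2)) = 0.8086·log₂(0.8086/0.3333) = 1.03388
  P(3)·log₂(P(3)/Q(3)) = 0.014·log₂(0.014/0.3333) = -0.06403

D_KL(P||Q) = -0.16148 + 1.03388 - 0.06403 = 0.80837 ≈ 0.8084 bits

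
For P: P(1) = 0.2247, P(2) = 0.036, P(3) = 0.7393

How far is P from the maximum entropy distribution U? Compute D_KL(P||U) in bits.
0.6062 bits

U(i) = 1/3 for all i

D_KL(P||U) = Σ P(x) log₂(P(x) / (1/3))
           = Σ P(x) log₂(P(x)) + log₂(3)
           = log₂(3) - H(P)

H(P) = -Σ P(x) log₂(P(x)):
  -P(1)·log₂(P(1)) = -(0.2247)·log₂(0.2247) = 0.48399
  -P(2)·log₂(P(2)) = -(0.036)·log₂(0.036) = 0.17265
  -P(3)·log₂(P(3)) = -(0.7393)·log₂(0.7393) = 0.32216
H(P) = 0.48399 + 0.17265 + 0.32216 = 0.97880 bits

log₂(3) = 1.58496 bits

D_KL(P||U) = 1.58496 - 0.97880 = 0.60616 ≈ 0.6062 bits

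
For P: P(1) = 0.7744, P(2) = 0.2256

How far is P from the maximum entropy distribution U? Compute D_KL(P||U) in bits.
0.2297 bits

U(i) = 1/2 for all i

D_KL(P||U) = Σ P(x) log₂(P(x) / (1/2))
           = Σ P(x) log₂(P(x)) + log₂(2)
           = log₂(2) - H(P)

H(P) = -Σ P(x) log₂(P(x)):
  -P(1)·log₂(P(1)) = -(0.7744)·log₂(0.7744) = 0.28564
  -P(2)·log₂(P(2)) = -(0.2256)·log₂(0.2256) = 0.48463
H(P) = 0.28564 + 0.48463 = 0.77027 bits

log₂(2) = 1.00000 bits

D_KL(P||U) = 1.00000 - 0.77027 = 0.22973 ≈ 0.2297 bits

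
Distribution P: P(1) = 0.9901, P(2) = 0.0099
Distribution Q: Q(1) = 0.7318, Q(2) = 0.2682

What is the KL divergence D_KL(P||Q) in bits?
0.3847 bits

D_KL(P||Q) = Σ P(x) log₂(P(x)/Q(x))

Computing term by term:
  P(1)·log₂(P(1)/Q(1)) = 0.9901·log₂(0.9901/0.7318) = 0.43181
  P(2)·log₂(P(2)/Q(2)) = 0.0099·log₂(0.0099/0.2682) = -0.04712

D_KL(P||Q) = 0.43181 - 0.04712 = 0.38469 ≈ 0.3847 bits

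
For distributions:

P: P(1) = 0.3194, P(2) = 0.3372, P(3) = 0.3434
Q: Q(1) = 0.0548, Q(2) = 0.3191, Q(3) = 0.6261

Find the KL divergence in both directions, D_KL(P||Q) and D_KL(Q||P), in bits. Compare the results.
D_KL(P||Q) = 0.5416 bits, D_KL(Q||P) = 0.3778 bits. D_KL(P||Q) is larger than D_KL(Q||P) by 0.1638 bits; the two directions differ.

D_KL(P||Q) = Σ P(x) log₂(P(x)/Q(x))

Computing term by term:
  P(1)·log₂(P(1)/Q(1)) = 0.3194·log₂(0.3194/0.0548) = 0.81227
  P(2)·log₂(P(2)/Q(2)) = 0.3372·log₂(0.3372/0.3191) = 0.02684
  P(3)·log₂(P(3)/Q(3)) = 0.3434·log₂(0.3434/0.6261) = -0.29756

D_KL(P||Q) = 0.81227 + 0.02684 - 0.29756 = 0.54155 ≈ 0.5416 bits

D_KL(Q||P) = Σ Q(x) log₂(Q(x)/P(x))

Computing term by term:
  Q(1)·log₂(Q(1)/P(1)) = 0.0548·log₂(0.0548/0.3194) = -0.13936
  Q(2)·log₂(Q(2)/P(2)) = 0.3191·log₂(0.3191/0.3372) = -0.02540
  Q(3)·log₂(Q(3)/P(3)) = 0.6261·log₂(0.6261/0.3434) = 0.54252

D_KL(Q||P) = -0.13936 - 0.02540 + 0.54252 = 0.37776 ≈ 0.3778 bits

These are NOT equal (difference: 0.1638 bits). KL divergence is asymmetric: D_KL(P||Q) ≠ D_KL(Q||P) in general.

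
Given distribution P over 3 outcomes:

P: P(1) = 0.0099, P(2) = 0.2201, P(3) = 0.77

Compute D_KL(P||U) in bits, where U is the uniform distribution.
0.7481 bits

U(i) = 1/3 for all i

D_KL(P||U) = Σ P(x) log₂(P(x) / (1/3))
           = Σ P(x) log₂(P(x)) + log₂(3)
           = log₂(3) - H(P)

H(P) = -Σ P(x) log₂(P(x)):
  -P(1)·log₂(P(1)) = -(0.0099)·log₂(0.0099) = 0.06592
  -P(2)·log₂(P(2)) = -(0.2201)·log₂(0.2201) = 0.48065
  -P(3)·log₂(P(3)) = -(0.77)·log₂(0.77) = 0.29034
H(P) = 0.06592 + 0.48065 + 0.29034 = 0.83691 bits

log₂(3) = 1.58496 bits

D_KL(P||U) = 1.58496 - 0.83691 = 0.74805 ≈ 0.7481 bits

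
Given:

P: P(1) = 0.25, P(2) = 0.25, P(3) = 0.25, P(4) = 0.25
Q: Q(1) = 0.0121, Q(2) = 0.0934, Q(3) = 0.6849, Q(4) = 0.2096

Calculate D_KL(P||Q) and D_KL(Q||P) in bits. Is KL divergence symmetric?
D_KL(P||Q) = 1.1474 bits, D_KL(Q||P) = 0.7570 bits. No, KL divergence is not symmetric.

D_KL(P||Q) = Σ P(x) log₂(P(x)/Q(x))

Computing term by term:
  P(1)·log₂(P(1)/Q(1)) = 0.25·log₂(0.25/0.0121) = 1.09221
  P(2)·log₂(P(2)/Q(2)) = 0.25·log₂(0.25/0.0934) = 0.35511
  P(3)·log₂(P(3)/Q(3)) = 0.25·log₂(0.25/0.6849) = -0.36349
  P(4)·log₂(P(4)/Q(4)) = 0.25·log₂(0.25/0.2096) = 0.06357

D_KL(P||Q) = 1.09221 + 0.35511 - 0.36349 + 0.06357 = 1.14740 ≈ 1.1474 bits

D_KL(Q||P) = Σ Q(x) log₂(Q(x)/P(x))

Computing term by term:
  Q(1)·log₂(Q(1)/P(1)) = 0.0121·log₂(0.0121/0.25) = -0.05286
  Q(2)·log₂(Q(2)/P(2)) = 0.0934·log₂(0.0934/0.25) = -0.13267
  Q(3)·log₂(Q(3)/P(3)) = 0.6849·log₂(0.6849/0.25) = 0.99582
  Q(4)·log₂(Q(4)/P(4)) = 0.2096·log₂(0.2096/0.25) = -0.05330

D_KL(Q||P) = -0.05286 - 0.13267 + 0.99582 - 0.05330 = 0.75699 ≈ 0.7570 bits

These are NOT equal (difference: 0.3904 bits). KL divergence is asymmetric: D_KL(P||Q) ≠ D_KL(Q||P) in general.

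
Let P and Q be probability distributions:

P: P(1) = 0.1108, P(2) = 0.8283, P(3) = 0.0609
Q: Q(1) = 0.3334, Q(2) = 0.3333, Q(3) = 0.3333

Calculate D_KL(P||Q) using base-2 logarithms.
0.7624 bits

D_KL(P||Q) = Σ P(x) log₂(P(x)/Q(x))

Computing term by term:
  P(1)·log₂(P(1)/Q(1)) = 0.1108·log₂(0.1108/0.3334) = -0.17609
  P(2)·log₂(P(2)/Q(2)) = 0.8283·log₂(0.8283/0.3333) = 1.08783
  P(3)·log₂(P(3)/Q(3)) = 0.0609·log₂(0.0609/0.3333) = -0.14935

D_KL(P||Q) = -0.17609 + 1.08783 - 0.14935 = 0.76239 ≈ 0.7624 bits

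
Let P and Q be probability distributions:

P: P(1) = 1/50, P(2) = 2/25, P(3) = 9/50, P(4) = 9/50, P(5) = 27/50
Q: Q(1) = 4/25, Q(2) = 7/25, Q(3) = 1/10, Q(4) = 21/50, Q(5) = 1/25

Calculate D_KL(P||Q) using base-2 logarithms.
1.7557 bits

D_KL(P||Q) = Σ P(x) log₂(P(x)/Q(x))

Computing term by term:
  P(1)·log₂(P(1)/Q(1)) = (1/50)·log₂((1/50)/(4/25)) = -0.06000
  P(2)·log₂(P(2)/Q(2)) = (2/25)·log₂((2/25)/(7/25)) = -0.14459
  P(3)·log₂(P(3)/Q(3)) = (9/50)·log₂((9/50)/(1/10)) = 0.15264
  P(4)·log₂(P(4)/Q(4)) = (9/50)·log₂((9/50)/(21/50)) = -0.22003
  P(5)·log₂(P(5)/Q(5)) = (27/50)·log₂((27/50)/(1/25)) = 2.02764

D_KL(P||Q) = -0.06000 - 0.14459 + 0.15264 - 0.22003 + 2.02764 = 1.75566 ≈ 1.7557 bits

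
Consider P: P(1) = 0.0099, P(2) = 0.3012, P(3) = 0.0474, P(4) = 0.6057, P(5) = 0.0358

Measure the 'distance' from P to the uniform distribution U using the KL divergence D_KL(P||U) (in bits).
0.9160 bits

U(i) = 1/5 for all i

D_KL(P||U) = Σ P(x) log₂(P(x) / (1/5))
           = Σ P(x) log₂(P(x)) + log₂(5)
           = log₂(5) - H(P)

H(P) = -Σ P(x) log₂(P(x)):
  -P(1)·log₂(P(1)) = -(0.0099)·log₂(0.0099) = 0.06592
  -P(2)·log₂(P(2)) = -(0.3012)·log₂(0.3012) = 0.52144
  -P(3)·log₂(P(3)) = -(0.0474)·log₂(0.0474) = 0.20851
  -P(4)·log₂(P(4)) = -(0.6057)·log₂(0.6057) = 0.43812
  -P(5)·log₂(P(5)) = -(0.0358)·log₂(0.0358) = 0.17198
H(P) = 0.06592 + 0.52144 + 0.20851 + 0.43812 + 0.17198 = 1.40597 bits

log₂(5) = 2.32193 bits

D_KL(P||U) = 2.32193 - 1.40597 = 0.91596 ≈ 0.9160 bits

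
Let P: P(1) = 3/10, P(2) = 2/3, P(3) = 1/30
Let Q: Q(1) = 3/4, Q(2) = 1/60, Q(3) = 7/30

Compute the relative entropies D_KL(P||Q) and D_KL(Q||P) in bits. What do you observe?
D_KL(P||Q) = 3.0578 bits, D_KL(Q||P) = 1.5578 bits. The two directions give different values (D_KL(P||Q) exceeds D_KL(Q||P) by 1.5000 bits): KL divergence is asymmetric.

D_KL(P||Q) = Σ P(x) log₂(P(x)/Q(x))

Computing term by term:
  P(1)·log₂(P(1)/Q(1)) = (3/10)·log₂((3/10)/(3/4)) = -0.39658
  P(2)·log₂(P(2)/Q(2)) = (2/3)·log₂((2/3)/(1/60)) = 3.54795
  P(3)·log₂(P(3)/Q(3)) = (1/30)·log₂((1/30)/(7/30)) = -0.09358

D_KL(P||Q) = -0.39658 + 3.54795 - 0.09358 = 3.05779 ≈ 3.0578 bits

D_KL(Q||P) = Σ Q(x) log₂(Q(x)/P(x))

Computing term by term:
  Q(1)·log₂(Q(1)/P(1)) = (3/4)·log₂((3/4)/(3/10)) = 0.99145
  Q(2)·log₂(Q(2)/P(2)) = (1/60)·log₂((1/60)/(2/3)) = -0.08870
  Q(3)·log₂(Q(3)/P(3)) = (7/30)·log₂((7/30)/(1/30)) = 0.65505

D_KL(Q||P) = 0.99145 - 0.08870 + 0.65505 = 1.55780 ≈ 1.5578 bits

These are NOT equal (difference: 1.5000 bits). KL divergence is asymmetric: D_KL(P||Q) ≠ D_KL(Q||P) in general.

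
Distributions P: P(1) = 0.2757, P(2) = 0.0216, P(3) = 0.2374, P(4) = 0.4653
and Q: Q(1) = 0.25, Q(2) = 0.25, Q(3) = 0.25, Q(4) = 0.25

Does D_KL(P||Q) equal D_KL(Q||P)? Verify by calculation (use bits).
D_KL(P||Q) = 0.3619 bits, D_KL(Q||P) = 0.6425 bits. No — D_KL(P||Q) ≠ D_KL(Q||P) for this pair.

D_KL(P||Q) = Σ P(x) log₂(P(x)/Q(x))

Computing term by term:
  P(1)·log₂(P(1)/Q(1)) = 0.2757·log₂(0.2757/0.25) = 0.03892
  P(2)·log₂(P(2)/Q(2)) = 0.0216·log₂(0.0216/0.25) = -0.07631
  P(3)·log₂(P(3)/Q(3)) = 0.2374·log₂(0.2374/0.25) = -0.01771
  P(4)·log₂(P(4)/Q(4)) = 0.4653·log₂(0.4653/0.25) = 0.41702

D_KL(P||Q) = 0.03892 - 0.07631 - 0.01771 + 0.41702 = 0.36192 ≈ 0.3619 bits

D_KL(Q||P) = Σ Q(x) log₂(Q(x)/P(x))

Computing term by term:
  Q(1)·log₂(Q(1)/P(1)) = 0.25·log₂(0.25/0.2757) = -0.03529
  Q(2)·log₂(Q(2)/P(2)) = 0.25·log₂(0.25/0.0216) = 0.88321
  Q(3)·log₂(Q(3)/P(3)) = 0.25·log₂(0.25/0.2374) = 0.01865
  Q(4)·log₂(Q(4)/P(4)) = 0.25·log₂(0.25/0.4653) = -0.22406

D_KL(Q||P) = -0.03529 + 0.88321 + 0.01865 - 0.22406 = 0.64251 ≈ 0.6425 bits

These are NOT equal (difference: 0.2806 bits). KL divergence is asymmetric: D_KL(P||Q) ≠ D_KL(Q||P) in general.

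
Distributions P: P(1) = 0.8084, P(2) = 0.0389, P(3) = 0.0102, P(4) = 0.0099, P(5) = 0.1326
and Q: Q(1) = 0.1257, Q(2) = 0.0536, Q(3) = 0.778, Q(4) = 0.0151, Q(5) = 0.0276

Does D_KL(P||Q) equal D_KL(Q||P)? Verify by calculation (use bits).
D_KL(P||Q) = 2.3831 bits, D_KL(Q||P) = 4.4989 bits. No — D_KL(P||Q) ≠ D_KL(Q||P) for this pair.

D_KL(P||Q) = Σ P(x) log₂(P(x)/Q(x))

Computing term by term:
  P(1)·log₂(P(1)/Q(1)) = 0.8084·log₂(0.8084/0.1257) = 2.17062
  P(2)·log₂(P(2)/Q(2)) = 0.0389·log₂(0.0389/0.0536) = -0.01799
  P(3)·log₂(P(3)/Q(3)) = 0.0102·log₂(0.0102/0.778) = -0.06378
  P(4)·log₂(P(4)/Q(4)) = 0.0099·log₂(0.0099/0.0151) = -0.00603
  P(5)·log₂(P(5)/Q(5)) = 0.1326·log₂(0.1326/0.0276) = 0.30025

D_KL(P||Q) = 2.17062 - 0.01799 - 0.06378 - 0.00603 + 0.30025 = 2.38307 ≈ 2.3831 bits

D_KL(Q||P) = Σ Q(x) log₂(Q(x)/P(x))

Computing term by term:
  Q(1)·log₂(Q(1)/P(1)) = 0.1257·log₂(0.1257/0.8084) = -0.33752
  Q(2)·log₂(Q(2)/P(2)) = 0.0536·log₂(0.0536/0.0389) = 0.02479
  Q(3)·log₂(Q(3)/P(3)) = 0.778·log₂(0.778/0.0102) = 4.86493
  Q(4)·log₂(Q(4)/P(4)) = 0.0151·log₂(0.0151/0.0099) = 0.00920
  Q(5)·log₂(Q(5)/P(5)) = 0.0276·log₂(0.0276/0.1326) = -0.06250

D_KL(Q||P) = -0.33752 + 0.02479 + 4.86493 + 0.00920 - 0.06250 = 4.49890 ≈ 4.4989 bits

These are NOT equal (difference: 2.1158 bits). KL divergence is asymmetric: D_KL(P||Q) ≠ D_KL(Q||P) in general.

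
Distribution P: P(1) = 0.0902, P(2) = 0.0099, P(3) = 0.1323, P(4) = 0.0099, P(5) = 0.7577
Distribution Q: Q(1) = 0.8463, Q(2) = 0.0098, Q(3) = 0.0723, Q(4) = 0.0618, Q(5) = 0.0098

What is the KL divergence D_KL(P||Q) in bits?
4.5508 bits

D_KL(P||Q) = Σ P(x) log₂(P(x)/Q(x))

Computing term by term:
  P(1)·log₂(P(1)/Q(1)) = 0.0902·log₂(0.0902/0.8463) = -0.29134
  P(2)·log₂(P(2)/Q(2)) = 0.0099·log₂(0.0099/0.0098) = 0.00015
  P(3)·log₂(P(3)/Q(3)) = 0.1323·log₂(0.1323/0.0723) = 0.11533
  P(4)·log₂(P(4)/Q(4)) = 0.0099·log₂(0.0099/0.0618) = -0.02616
  P(5)·log₂(P(5)/Q(5)) = 0.7577·log₂(0.7577/0.0098) = 4.75283

D_KL(P||Q) = -0.29134 + 0.00015 + 0.11533 - 0.02616 + 4.75283 = 4.55081 ≈ 4.5508 bits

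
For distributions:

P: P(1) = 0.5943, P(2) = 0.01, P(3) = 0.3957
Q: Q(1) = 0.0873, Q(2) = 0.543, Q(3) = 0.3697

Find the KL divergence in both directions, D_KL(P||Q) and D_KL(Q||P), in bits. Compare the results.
D_KL(P||Q) = 1.6257 bits, D_KL(Q||P) = 2.8514 bits. D_KL(Q||P) is larger than D_KL(P||Q) by 1.2257 bits; the two directions differ.

D_KL(P||Q) = Σ P(x) log₂(P(x)/Q(x))

Computing term by term:
  P(1)·log₂(P(1)/Q(1)) = 0.5943·log₂(0.5943/0.0873) = 1.64451
  P(2)·log₂(P(2)/Q(2)) = 0.01·log₂(0.01/0.543) = -0.05763
  P(3)·log₂(P(3)/Q(3)) = 0.3957·log₂(0.3957/0.3697) = 0.03880

D_KL(P||Q) = 1.64451 - 0.05763 + 0.03880 = 1.62568 ≈ 1.6257 bits

D_KL(Q||P) = Σ Q(x) log₂(Q(x)/P(x))

Computing term by term:
  Q(1)·log₂(Q(1)/P(1)) = 0.0873·log₂(0.0873/0.5943) = -0.24157
  Q(2)·log₂(Q(2)/P(2)) = 0.543·log₂(0.543/0.01) = 3.12924
  Q(3)·log₂(Q(3)/P(3)) = 0.3697·log₂(0.3697/0.3957) = -0.03625

D_KL(Q||P) = -0.24157 + 3.12924 - 0.03625 = 2.85142 ≈ 2.8514 bits

These are NOT equal (difference: 1.2257 bits). KL divergence is asymmetric: D_KL(P||Q) ≠ D_KL(Q||P) in general.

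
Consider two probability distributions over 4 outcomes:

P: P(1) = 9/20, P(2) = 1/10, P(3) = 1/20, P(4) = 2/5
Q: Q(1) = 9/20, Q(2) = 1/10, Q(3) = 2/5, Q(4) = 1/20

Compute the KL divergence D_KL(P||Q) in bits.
1.0500 bits

D_KL(P||Q) = Σ P(x) log₂(P(x)/Q(x))

Computing term by term:
  P(1)·log₂(P(1)/Q(1)) = (9/20)·log₂((9/20)/(9/20)) = 0.00000
  P(2)·log₂(P(2)/Q(2)) = (1/10)·log₂((1/10)/(1/10)) = 0.00000
  P(3)·log₂(P(3)/Q(3)) = (1/20)·log₂((1/20)/(2/5)) = -0.15000
  P(4)·log₂(P(4)/Q(4)) = (2/5)·log₂((2/5)/(1/20)) = 1.20000

D_KL(P||Q) = 0.00000 + 0.00000 - 0.15000 + 1.20000 = 1.05000 ≈ 1.0500 bits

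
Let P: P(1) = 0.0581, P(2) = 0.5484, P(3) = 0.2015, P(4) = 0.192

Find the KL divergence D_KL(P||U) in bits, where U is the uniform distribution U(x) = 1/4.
0.3634 bits

U(i) = 1/4 for all i

D_KL(P||U) = Σ P(x) log₂(P(x) / (1/4))
           = Σ P(x) log₂(P(x)) + log₂(4)
           = log₂(4) - H(P)

H(P) = -Σ P(x) log₂(P(x)):
  -P(1)·log₂(P(1)) = -(0.0581)·log₂(0.0581) = 0.23852
  -P(2)·log₂(P(2)) = -(0.5484)·log₂(0.5484) = 0.47530
  -P(3)·log₂(P(3)) = -(0.2015)·log₂(0.2015) = 0.46570
  -P(4)·log₂(P(4)) = -(0.192)·log₂(0.192) = 0.45712
H(P) = 0.23852 + 0.47530 + 0.46570 + 0.45712 = 1.63664 bits

log₂(4) = 2.00000 bits

D_KL(P||U) = 2.00000 - 1.63664 = 0.36336 ≈ 0.3634 bits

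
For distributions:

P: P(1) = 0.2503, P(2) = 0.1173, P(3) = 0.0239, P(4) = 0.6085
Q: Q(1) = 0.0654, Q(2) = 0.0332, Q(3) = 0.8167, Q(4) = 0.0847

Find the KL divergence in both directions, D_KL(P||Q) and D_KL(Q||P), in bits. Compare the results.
D_KL(P||Q) = 2.3076 bits, D_KL(Q||P) = 3.7328 bits. D_KL(Q||P) is larger than D_KL(P||Q) by 1.4252 bits; the two directions differ.

D_KL(P||Q) = Σ P(x) log₂(P(x)/Q(x))

Computing term by term:
  P(1)·log₂(P(1)/Q(1)) = 0.2503·log₂(0.2503/0.0654) = 0.48465
  P(2)·log₂(P(2)/Q(2)) = 0.1173·log₂(0.1173/0.0332) = 0.21360
  P(3)·log₂(P(3)/Q(3)) = 0.0239·log₂(0.0239/0.8167) = -0.12176
  P(4)·log₂(P(4)/Q(4)) = 0.6085·log₂(0.6085/0.0847) = 1.73108

D_KL(P||Q) = 0.48465 + 0.21360 - 0.12176 + 1.73108 = 2.30757 ≈ 2.3076 bits

D_KL(Q||P) = Σ Q(x) log₂(Q(x)/P(x))

Computing term by term:
  Q(1)·log₂(Q(1)/P(1)) = 0.0654·log₂(0.0654/0.2503) = -0.12663
  Q(2)·log₂(Q(2)/P(2)) = 0.0332·log₂(0.0332/0.1173) = -0.06046
  Q(3)·log₂(Q(3)/P(3)) = 0.8167·log₂(0.8167/0.0239) = 4.16086
  Q(4)·log₂(Q(4)/P(4)) = 0.0847·log₂(0.0847/0.6085) = -0.24096

D_KL(Q||P) = -0.12663 - 0.06046 + 4.16086 - 0.24096 = 3.73281 ≈ 3.7328 bits

These are NOT equal (difference: 1.4252 bits). KL divergence is asymmetric: D_KL(P||Q) ≠ D_KL(Q||P) in general.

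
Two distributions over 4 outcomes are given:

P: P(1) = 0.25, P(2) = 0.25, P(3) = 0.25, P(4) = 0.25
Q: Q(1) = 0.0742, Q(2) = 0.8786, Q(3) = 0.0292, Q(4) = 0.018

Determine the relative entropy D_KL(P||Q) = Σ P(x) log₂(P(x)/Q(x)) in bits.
1.7082 bits

D_KL(P||Q) = Σ P(x) log₂(P(x)/Q(x))

Computing term by term:
  P(1)·log₂(P(1)/Q(1)) = 0.25·log₂(0.25/0.0742) = 0.43811
  P(2)·log₂(P(2)/Q(2)) = 0.25·log₂(0.25/0.8786) = -0.45332
  P(3)·log₂(P(3)/Q(3)) = 0.25·log₂(0.25/0.0292) = 0.77447
  P(4)·log₂(P(4)/Q(4)) = 0.25·log₂(0.25/0.018) = 0.94896

D_KL(P||Q) = 0.43811 - 0.45332 + 0.77447 + 0.94896 = 1.70822 ≈ 1.7082 bits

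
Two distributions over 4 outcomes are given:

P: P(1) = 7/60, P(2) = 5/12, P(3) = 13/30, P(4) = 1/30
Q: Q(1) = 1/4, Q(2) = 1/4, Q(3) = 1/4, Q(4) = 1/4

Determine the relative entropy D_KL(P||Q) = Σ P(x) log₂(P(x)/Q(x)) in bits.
0.4258 bits

D_KL(P||Q) = Σ P(x) log₂(P(x)/Q(x))

Computing term by term:
  P(1)·log₂(P(1)/Q(1)) = (7/60)·log₂((7/60)/(1/4)) = -0.12828
  P(2)·log₂(P(2)/Q(2)) = (5/12)·log₂((5/12)/(1/4)) = 0.30707
  P(3)·log₂(P(3)/Q(3)) = (13/30)·log₂((13/30)/(1/4)) = 0.34387
  P(4)·log₂(P(4)/Q(4)) = (1/30)·log₂((1/30)/(1/4)) = -0.09690

D_KL(P||Q) = -0.12828 + 0.30707 + 0.34387 - 0.09690 = 0.42576 ≈ 0.4258 bits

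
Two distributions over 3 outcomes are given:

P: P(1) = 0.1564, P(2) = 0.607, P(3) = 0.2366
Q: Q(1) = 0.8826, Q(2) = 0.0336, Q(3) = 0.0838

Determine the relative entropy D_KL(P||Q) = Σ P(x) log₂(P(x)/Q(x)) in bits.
2.4982 bits

D_KL(P||Q) = Σ P(x) log₂(P(x)/Q(x))

Computing term by term:
  P(1)·log₂(P(1)/Q(1)) = 0.1564·log₂(0.1564/0.8826) = -0.39046
  P(2)·log₂(P(2)/Q(2)) = 0.607·log₂(0.607/0.0336) = 2.53432
  P(3)·log₂(P(3)/Q(3)) = 0.2366·log₂(0.2366/0.0838) = 0.35429

D_KL(P||Q) = -0.39046 + 2.53432 + 0.35429 = 2.49815 ≈ 2.4982 bits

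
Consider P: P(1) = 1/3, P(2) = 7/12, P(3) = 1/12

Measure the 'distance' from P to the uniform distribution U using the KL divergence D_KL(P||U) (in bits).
0.3043 bits

U(i) = 1/3 for all i

D_KL(P||U) = Σ P(x) log₂(P(x) / (1/3))
           = Σ P(x) log₂(P(x)) + log₂(3)
           = log₂(3) - H(P)

H(P) = -Σ P(x) log₂(P(x)):
  -P(1)·log₂(P(1)) = -(1/3)·log₂(1/3) = 0.52832
  -P(2)·log₂(P(2)) = -(7/12)·log₂(7/12) = 0.45360
  -P(3)·log₂(P(3)) = -(1/12)·log₂(1/12) = 0.29875
H(P) = 0.52832 + 0.45360 + 0.29875 = 1.28067 bits

log₂(3) = 1.58496 bits

D_KL(P||U) = 1.58496 - 1.28067 = 0.30429 ≈ 0.3043 bits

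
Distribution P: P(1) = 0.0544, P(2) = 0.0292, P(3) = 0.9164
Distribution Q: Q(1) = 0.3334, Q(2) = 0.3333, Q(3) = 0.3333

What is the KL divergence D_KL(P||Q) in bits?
1.0923 bits

D_KL(P||Q) = Σ P(x) log₂(P(x)/Q(x))

Computing term by term:
  P(1)·log₂(P(1)/Q(1)) = 0.0544·log₂(0.0544/0.3334) = -0.14229
  P(2)·log₂(P(2)/Q(2)) = 0.0292·log₂(0.0292/0.3333) = -0.10257
  P(3)·log₂(P(3)/Q(3)) = 0.9164·log₂(0.9164/0.3333) = 1.33717

D_KL(P||Q) = -0.14229 - 0.10257 + 1.33717 = 1.09231 ≈ 1.0923 bits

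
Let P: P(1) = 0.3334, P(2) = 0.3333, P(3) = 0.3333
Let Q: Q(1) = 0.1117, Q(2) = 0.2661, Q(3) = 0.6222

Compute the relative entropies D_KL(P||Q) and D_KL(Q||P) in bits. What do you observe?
D_KL(P||Q) = 0.3341 bits, D_KL(Q||P) = 0.2977 bits. The two directions give different values (D_KL(P||Q) exceeds D_KL(Q||P) by 0.0364 bits): KL divergence is asymmetric.

D_KL(P||Q) = Σ P(x) log₂(P(x)/Q(x))

Computing term by term:
  P(1)·log₂(P(1)/Q(1)) = 0.3334·log₂(0.3334/0.1117) = 0.52598
  P(2)·log₂(P(2)/Q(2)) = 0.3333·log₂(0.3333/0.2661) = 0.10827
  P(3)·log₂(P(3)/Q(3)) = 0.3333·log₂(0.3333/0.6222) = -0.30016

D_KL(P||Q) = 0.52598 + 0.10827 - 0.30016 = 0.33409 ≈ 0.3341 bits

D_KL(Q||P) = Σ Q(x) log₂(Q(x)/P(x))

Computing term by term:
  Q(1)·log₂(Q(1)/P(1)) = 0.1117·log₂(0.1117/0.3334) = -0.17622
  Q(2)·log₂(Q(2)/P(2)) = 0.2661·log₂(0.2661/0.3333) = -0.08644
  Q(3)·log₂(Q(3)/P(3)) = 0.6222·log₂(0.6222/0.3333) = 0.56033

D_KL(Q||P) = -0.17622 - 0.08644 + 0.56033 = 0.29767 ≈ 0.2977 bits

These are NOT equal (difference: 0.0364 bits). KL divergence is asymmetric: D_KL(P||Q) ≠ D_KL(Q||P) in general.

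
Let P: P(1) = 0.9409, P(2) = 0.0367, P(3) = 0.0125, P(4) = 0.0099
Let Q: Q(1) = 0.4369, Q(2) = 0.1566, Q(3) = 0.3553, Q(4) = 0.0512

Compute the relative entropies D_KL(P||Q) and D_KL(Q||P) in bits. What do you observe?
D_KL(P||Q) = 0.8807 bits, D_KL(Q||P) = 1.6814 bits. The two directions give different values (D_KL(Q||P) exceeds D_KL(P||Q) by 0.8007 bits): KL divergence is asymmetric.

D_KL(P||Q) = Σ P(x) log₂(P(x)/Q(x))

Computing term by term:
  P(1)·log₂(P(1)/Q(1)) = 0.9409·log₂(0.9409/0.4369) = 1.04133
  P(2)·log₂(P(2)/Q(2)) = 0.0367·log₂(0.0367/0.1566) = -0.07682
  P(3)·log₂(P(3)/Q(3)) = 0.0125·log₂(0.0125/0.3553) = -0.06036
  P(4)·log₂(P(4)/Q(4)) = 0.0099·log₂(0.0099/0.0512) = -0.02347

D_KL(P||Q) = 1.04133 - 0.07682 - 0.06036 - 0.02347 = 0.88068 ≈ 0.8807 bits

D_KL(Q||P) = Σ Q(x) log₂(Q(x)/P(x))

Computing term by term:
  Q(1)·log₂(Q(1)/P(1)) = 0.4369·log₂(0.4369/0.9409) = -0.48353
  Q(2)·log₂(Q(2)/P(2)) = 0.1566·log₂(0.1566/0.0367) = 0.32780
  Q(3)·log₂(Q(3)/P(3)) = 0.3553·log₂(0.3553/0.0125) = 1.71576
  Q(4)·log₂(Q(4)/P(4)) = 0.0512·log₂(0.0512/0.0099) = 0.12138

D_KL(Q||P) = -0.48353 + 0.32780 + 1.71576 + 0.12138 = 1.68141 ≈ 1.6814 bits

These are NOT equal (difference: 0.8007 bits). KL divergence is asymmetric: D_KL(P||Q) ≠ D_KL(Q||P) in general.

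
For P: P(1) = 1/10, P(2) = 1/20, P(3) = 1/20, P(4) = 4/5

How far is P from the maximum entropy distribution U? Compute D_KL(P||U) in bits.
0.9781 bits

U(i) = 1/4 for all i

D_KL(P||U) = Σ P(x) log₂(P(x) / (1/4))
           = Σ P(x) log₂(P(x)) + log₂(4)
           = log₂(4) - H(P)

H(P) = -Σ P(x) log₂(P(x)):
  -P(1)·log₂(P(1)) = -(1/10)·log₂(1/10) = 0.33219
  -P(2)·log₂(P(2)) = -(1/20)·log₂(1/20) = 0.21610
  -P(3)·log₂(P(3)) = -(1/20)·log₂(1/20) = 0.21610
  -P(4)·log₂(P(4)) = -(4/5)·log₂(4/5) = 0.25754
H(P) = 0.33219 + 0.21610 + 0.21610 + 0.25754 = 1.02193 bits

log₂(4) = 2.00000 bits

D_KL(P||U) = 2.00000 - 1.02193 = 0.97807 ≈ 0.9781 bits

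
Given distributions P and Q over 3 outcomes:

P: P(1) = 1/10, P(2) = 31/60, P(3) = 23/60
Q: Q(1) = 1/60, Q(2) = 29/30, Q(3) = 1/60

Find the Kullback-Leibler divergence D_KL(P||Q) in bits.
1.5256 bits

D_KL(P||Q) = Σ P(x) log₂(P(x)/Q(x))

Computing term by term:
  P(1)·log₂(P(1)/Q(1)) = (1/10)·log₂((1/10)/(1/60)) = 0.25850
  P(2)·log₂(P(2)/Q(2)) = (31/60)·log₂((31/60)/(29/30)) = -0.46696
  P(3)·log₂(P(3)/Q(3)) = (23/60)·log₂((23/60)/(1/60)) = 1.73403

D_KL(P||Q) = 0.25850 - 0.46696 + 1.73403 = 1.52557 ≈ 1.5256 bits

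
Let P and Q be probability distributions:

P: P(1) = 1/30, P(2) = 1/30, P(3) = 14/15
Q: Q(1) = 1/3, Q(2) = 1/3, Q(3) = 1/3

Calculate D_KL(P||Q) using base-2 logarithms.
1.1649 bits

D_KL(P||Q) = Σ P(x) log₂(P(x)/Q(x))

Computing term by term:
  P(1)·log₂(P(1)/Q(1)) = (1/30)·log₂((1/30)/(1/3)) = -0.11073
  P(2)·log₂(P(2)/Q(2)) = (1/30)·log₂((1/30)/(1/3)) = -0.11073
  P(3)·log₂(P(3)/Q(3)) = (14/15)·log₂((14/15)/(1/3)) = 1.38640

D_KL(P||Q) = -0.11073 - 0.11073 + 1.38640 = 1.16494 ≈ 1.1649 bits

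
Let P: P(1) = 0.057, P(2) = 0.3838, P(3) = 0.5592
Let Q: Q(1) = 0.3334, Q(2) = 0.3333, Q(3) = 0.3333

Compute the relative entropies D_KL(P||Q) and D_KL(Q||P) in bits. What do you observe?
D_KL(P||Q) = 0.3503 bits, D_KL(Q||P) = 0.5329 bits. The two directions give different values (D_KL(Q||P) exceeds D_KL(P||Q) by 0.1826 bits): KL divergence is asymmetric.

D_KL(P||Q) = Σ P(x) log₂(P(x)/Q(x))

Computing term by term:
  P(1)·log₂(P(1)/Q(1)) = 0.057·log₂(0.057/0.3334) = -0.14525
  P(2)·log₂(P(2)/Q(2)) = 0.3838·log₂(0.3838/0.3333) = 0.07812
  P(3)·log₂(P(3)/Q(3)) = 0.5592·log₂(0.5592/0.3333) = 0.41747

D_KL(P||Q) = -0.14525 + 0.07812 + 0.41747 = 0.35034 ≈ 0.3503 bits

D_KL(Q||P) = Σ Q(x) log₂(Q(x)/P(x))

Computing term by term:
  Q(1)·log₂(Q(1)/P(1)) = 0.3334·log₂(0.3334/0.057) = 0.84958
  Q(2)·log₂(Q(2)/P(2)) = 0.3333·log₂(0.3333/0.3838) = -0.06784
  Q(3)·log₂(Q(3)/P(3)) = 0.3333·log₂(0.3333/0.5592) = -0.24882

D_KL(Q||P) = 0.84958 - 0.06784 - 0.24882 = 0.53292 ≈ 0.5329 bits

These are NOT equal (difference: 0.1826 bits). KL divergence is asymmetric: D_KL(P||Q) ≠ D_KL(Q||P) in general.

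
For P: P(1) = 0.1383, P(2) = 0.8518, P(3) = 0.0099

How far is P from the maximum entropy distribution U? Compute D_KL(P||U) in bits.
0.9272 bits

U(i) = 1/3 for all i

D_KL(P||U) = Σ P(x) log₂(P(x) / (1/3))
           = Σ P(x) log₂(P(x)) + log₂(3)
           = log₂(3) - H(P)

H(P) = -Σ P(x) log₂(P(x)):
  -P(1)·log₂(P(1)) = -(0.1383)·log₂(0.1383) = 0.39473
  -P(2)·log₂(P(2)) = -(0.8518)·log₂(0.8518) = 0.19712
  -P(3)·log₂(P(3)) = -(0.0099)·log₂(0.0099) = 0.06592
H(P) = 0.39473 + 0.19712 + 0.06592 = 0.65777 bits

log₂(3) = 1.58496 bits

D_KL(P||U) = 1.58496 - 0.65777 = 0.92719 ≈ 0.9272 bits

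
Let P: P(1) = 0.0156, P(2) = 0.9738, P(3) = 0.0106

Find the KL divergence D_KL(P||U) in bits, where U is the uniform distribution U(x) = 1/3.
1.3845 bits

U(i) = 1/3 for all i

D_KL(P||U) = Σ P(x) log₂(P(x) / (1/3))
           = Σ P(x) log₂(P(x)) + log₂(3)
           = log₂(3) - H(P)

H(P) = -Σ P(x) log₂(P(x)):
  -P(1)·log₂(P(1)) = -(0.0156)·log₂(0.0156) = 0.09364
  -P(2)·log₂(P(2)) = -(0.9738)·log₂(0.9738) = 0.03730
  -P(3)·log₂(P(3)) = -(0.0106)·log₂(0.0106) = 0.06953
H(P) = 0.09364 + 0.03730 + 0.06953 = 0.20047 bits

log₂(3) = 1.58496 bits

D_KL(P||U) = 1.58496 - 0.20047 = 1.38449 ≈ 1.3845 bits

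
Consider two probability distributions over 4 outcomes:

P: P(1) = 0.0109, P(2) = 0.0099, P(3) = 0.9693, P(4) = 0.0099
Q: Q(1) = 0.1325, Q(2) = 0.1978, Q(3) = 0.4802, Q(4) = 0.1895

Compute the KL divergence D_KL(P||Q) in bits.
0.8580 bits

D_KL(P||Q) = Σ P(x) log₂(P(x)/Q(x))

Computing term by term:
  P(1)·log₂(P(1)/Q(1)) = 0.0109·log₂(0.0109/0.1325) = -0.03928
  P(2)·log₂(P(2)/Q(2)) = 0.0099·log₂(0.0099/0.1978) = -0.04277
  P(3)·log₂(P(3)/Q(3)) = 0.9693·log₂(0.9693/0.4802) = 0.98220
  P(4)·log₂(P(4)/Q(4)) = 0.0099·log₂(0.0099/0.1895) = -0.04216

D_KL(P||Q) = -0.03928 - 0.04277 + 0.98220 - 0.04216 = 0.85799 ≈ 0.8580 bits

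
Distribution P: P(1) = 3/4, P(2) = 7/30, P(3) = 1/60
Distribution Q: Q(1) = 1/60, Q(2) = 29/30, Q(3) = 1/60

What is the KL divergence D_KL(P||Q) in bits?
3.6404 bits

D_KL(P||Q) = Σ P(x) log₂(P(x)/Q(x))

Computing term by term:
  P(1)·log₂(P(1)/Q(1)) = (3/4)·log₂((3/4)/(1/60)) = 4.11889
  P(2)·log₂(P(2)/Q(2)) = (7/30)·log₂((7/30)/(29/30)) = -0.47848
  P(3)·log₂(P(3)/Q(3)) = (1/60)·log₂((1/60)/(1/60)) = 0.00000

D_KL(P||Q) = 4.11889 - 0.47848 + 0.00000 = 3.64041 ≈ 3.6404 bits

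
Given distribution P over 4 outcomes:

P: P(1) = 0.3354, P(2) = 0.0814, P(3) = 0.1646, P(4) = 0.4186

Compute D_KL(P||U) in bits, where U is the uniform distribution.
0.2225 bits

U(i) = 1/4 for all i

D_KL(P||U) = Σ P(x) log₂(P(x) / (1/4))
           = Σ P(x) log₂(P(x)) + log₂(4)
           = log₂(4) - H(P)

H(P) = -Σ P(x) log₂(P(x)):
  -P(1)·log₂(P(1)) = -(0.3354)·log₂(0.3354) = 0.52861
  -P(2)·log₂(P(2)) = -(0.0814)·log₂(0.0814) = 0.29457
  -P(3)·log₂(P(3)) = -(0.1646)·log₂(0.1646) = 0.42845
  -P(4)·log₂(P(4)) = -(0.4186)·log₂(0.4186) = 0.52591
H(P) = 0.52861 + 0.29457 + 0.42845 + 0.52591 = 1.77754 bits

log₂(4) = 2.00000 bits

D_KL(P||U) = 2.00000 - 1.77754 = 0.22246 ≈ 0.2225 bits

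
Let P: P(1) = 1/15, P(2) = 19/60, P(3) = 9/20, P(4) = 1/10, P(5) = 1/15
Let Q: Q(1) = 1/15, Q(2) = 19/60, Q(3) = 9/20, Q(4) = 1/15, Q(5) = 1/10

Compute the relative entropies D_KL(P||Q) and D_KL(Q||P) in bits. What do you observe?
D_KL(P||Q) = 0.0195 bits, D_KL(Q||P) = 0.0195 bits. The two directions give the same value here, because Q is a self-inverse relabeling of P; in general KL divergence is asymmetric.

D_KL(P||Q) = Σ P(x) log₂(P(x)/Q(x))

Computing term by term:
  P(1)·log₂(P(1)/Q(1)) = (1/15)·log₂((1/15)/(1/15)) = 0.00000
  P(2)·log₂(P(2)/Q(2)) = (19/60)·log₂((19/60)/(19/60)) = 0.00000
  P(3)·log₂(P(3)/Q(3)) = (9/20)·log₂((9/20)/(9/20)) = 0.00000
  P(4)·log₂(P(4)/Q(4)) = (1/10)·log₂((1/10)/(1/15)) = 0.05850
  P(5)·log₂(P(5)/Q(5)) = (1/15)·log₂((1/15)/(1/10)) = -0.03900

D_KL(P||Q) = 0.00000 + 0.00000 + 0.00000 + 0.05850 - 0.03900 = 0.01950 ≈ 0.0195 bits

D_KL(Q||P) = Σ Q(x) log₂(Q(x)/P(x))

Computing term by term:
  Q(1)·log₂(Q(1)/P(1)) = (1/15)·log₂((1/15)/(1/15)) = 0.00000
  Q(2)·log₂(Q(2)/P(2)) = (19/60)·log₂((19/60)/(19/60)) = 0.00000
  Q(3)·log₂(Q(3)/P(3)) = (9/20)·log₂((9/20)/(9/20)) = 0.00000
  Q(4)·log₂(Q(4)/P(4)) = (1/15)·log₂((1/15)/(1/10)) = -0.03900
  Q(5)·log₂(Q(5)/P(5)) = (1/10)·log₂((1/10)/(1/15)) = 0.05850

D_KL(Q||P) = 0.00000 + 0.00000 + 0.00000 - 0.03900 + 0.05850 = 0.01950 ≈ 0.0195 bits

These ARE equal here. Q is P with outcomes relabeled (Q(4) = P(5), Q(5) = P(4)) by a relabeling that is its own inverse, so the two sums contain exactly the same terms in a different order. This is a special case — KL divergence is not symmetric in general: D_KL(P||Q) ≠ D_KL(Q||P) for most P, Q.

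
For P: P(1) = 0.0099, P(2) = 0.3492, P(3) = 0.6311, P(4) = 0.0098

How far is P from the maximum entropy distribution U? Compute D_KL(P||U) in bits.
0.9196 bits

U(i) = 1/4 for all i

D_KL(P||U) = Σ P(x) log₂(P(x) / (1/4))
           = Σ P(x) log₂(P(x)) + log₂(4)
           = log₂(4) - H(P)

H(P) = -Σ P(x) log₂(P(x)):
  -P(1)·log₂(P(1)) = -(0.0099)·log₂(0.0099) = 0.06592
  -P(2)·log₂(P(2)) = -(0.3492)·log₂(0.3492) = 0.53004
  -P(3)·log₂(P(3)) = -(0.6311)·log₂(0.6311) = 0.41909
  -P(4)·log₂(P(4)) = -(0.0098)·log₂(0.0098) = 0.06540
H(P) = 0.06592 + 0.53004 + 0.41909 + 0.06540 = 1.08045 bits

log₂(4) = 2.00000 bits

D_KL(P||U) = 2.00000 - 1.08045 = 0.91955 ≈ 0.9196 bits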